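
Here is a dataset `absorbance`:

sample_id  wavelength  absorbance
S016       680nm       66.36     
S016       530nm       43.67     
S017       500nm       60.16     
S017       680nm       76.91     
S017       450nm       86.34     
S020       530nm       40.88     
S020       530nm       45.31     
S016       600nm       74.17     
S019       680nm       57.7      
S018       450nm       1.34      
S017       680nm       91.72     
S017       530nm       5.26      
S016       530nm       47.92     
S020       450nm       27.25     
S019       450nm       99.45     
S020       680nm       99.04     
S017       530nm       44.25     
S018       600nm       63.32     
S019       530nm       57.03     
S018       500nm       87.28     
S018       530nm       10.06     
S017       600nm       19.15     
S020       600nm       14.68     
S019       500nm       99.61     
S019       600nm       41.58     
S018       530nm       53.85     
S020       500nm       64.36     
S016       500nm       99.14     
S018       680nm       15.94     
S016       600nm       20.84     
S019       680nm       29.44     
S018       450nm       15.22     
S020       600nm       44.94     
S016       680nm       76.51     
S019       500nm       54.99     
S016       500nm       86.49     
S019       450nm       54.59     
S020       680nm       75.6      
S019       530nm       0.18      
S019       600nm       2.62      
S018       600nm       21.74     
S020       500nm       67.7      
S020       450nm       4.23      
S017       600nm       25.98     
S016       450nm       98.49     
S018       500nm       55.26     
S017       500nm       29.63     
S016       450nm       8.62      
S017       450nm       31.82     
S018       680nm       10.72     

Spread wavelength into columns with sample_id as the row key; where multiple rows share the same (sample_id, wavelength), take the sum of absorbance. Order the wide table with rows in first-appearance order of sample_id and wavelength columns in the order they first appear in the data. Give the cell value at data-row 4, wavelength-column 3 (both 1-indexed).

154.60

With rows in first-appearance order of sample_id, row 4 is sample_id=S019. wavelength columns in first-appearance order: 680nm, 530nm, 500nm, 450nm, 600nm; column 3 is 500nm.
Long rows with sample_id=S019, wavelength=500nm: 99.61 + 54.99 = 154.60.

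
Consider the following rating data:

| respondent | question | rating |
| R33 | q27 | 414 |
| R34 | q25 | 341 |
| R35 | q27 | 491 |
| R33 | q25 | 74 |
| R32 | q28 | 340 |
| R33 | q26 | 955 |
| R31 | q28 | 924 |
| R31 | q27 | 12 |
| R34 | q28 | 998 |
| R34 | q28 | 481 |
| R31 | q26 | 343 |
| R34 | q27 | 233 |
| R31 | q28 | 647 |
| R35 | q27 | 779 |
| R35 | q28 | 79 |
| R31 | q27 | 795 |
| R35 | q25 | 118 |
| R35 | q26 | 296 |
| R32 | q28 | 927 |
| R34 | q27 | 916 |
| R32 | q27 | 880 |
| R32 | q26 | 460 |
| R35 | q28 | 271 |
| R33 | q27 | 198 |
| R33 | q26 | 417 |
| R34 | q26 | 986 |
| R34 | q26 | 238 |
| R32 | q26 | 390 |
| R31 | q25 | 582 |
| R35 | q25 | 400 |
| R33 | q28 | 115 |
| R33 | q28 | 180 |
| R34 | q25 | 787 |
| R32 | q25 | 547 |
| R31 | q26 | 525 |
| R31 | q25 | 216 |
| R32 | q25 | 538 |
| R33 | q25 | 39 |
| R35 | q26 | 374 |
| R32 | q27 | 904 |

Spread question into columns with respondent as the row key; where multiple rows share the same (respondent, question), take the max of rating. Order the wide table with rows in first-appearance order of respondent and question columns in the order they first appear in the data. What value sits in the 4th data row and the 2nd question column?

547

With rows in first-appearance order of respondent, row 4 is respondent=R32. question columns in first-appearance order: q27, q25, q28, q26; column 2 is q25.
Long rows with respondent=R32, question=q25: max(547, 538) = 547.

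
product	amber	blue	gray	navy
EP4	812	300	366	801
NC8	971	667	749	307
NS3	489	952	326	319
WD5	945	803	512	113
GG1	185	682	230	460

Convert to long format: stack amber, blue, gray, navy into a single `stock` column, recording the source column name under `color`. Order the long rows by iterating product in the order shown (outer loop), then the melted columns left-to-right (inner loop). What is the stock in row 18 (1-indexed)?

682

20 rows total (5 × 4). Row 18: index ⌊(18-1)/4⌋ = 4 into product → GG1; (18-1) mod 4 = 1 into the melted columns → blue.
So row 18 is (GG1, blue, 682); stock = 682.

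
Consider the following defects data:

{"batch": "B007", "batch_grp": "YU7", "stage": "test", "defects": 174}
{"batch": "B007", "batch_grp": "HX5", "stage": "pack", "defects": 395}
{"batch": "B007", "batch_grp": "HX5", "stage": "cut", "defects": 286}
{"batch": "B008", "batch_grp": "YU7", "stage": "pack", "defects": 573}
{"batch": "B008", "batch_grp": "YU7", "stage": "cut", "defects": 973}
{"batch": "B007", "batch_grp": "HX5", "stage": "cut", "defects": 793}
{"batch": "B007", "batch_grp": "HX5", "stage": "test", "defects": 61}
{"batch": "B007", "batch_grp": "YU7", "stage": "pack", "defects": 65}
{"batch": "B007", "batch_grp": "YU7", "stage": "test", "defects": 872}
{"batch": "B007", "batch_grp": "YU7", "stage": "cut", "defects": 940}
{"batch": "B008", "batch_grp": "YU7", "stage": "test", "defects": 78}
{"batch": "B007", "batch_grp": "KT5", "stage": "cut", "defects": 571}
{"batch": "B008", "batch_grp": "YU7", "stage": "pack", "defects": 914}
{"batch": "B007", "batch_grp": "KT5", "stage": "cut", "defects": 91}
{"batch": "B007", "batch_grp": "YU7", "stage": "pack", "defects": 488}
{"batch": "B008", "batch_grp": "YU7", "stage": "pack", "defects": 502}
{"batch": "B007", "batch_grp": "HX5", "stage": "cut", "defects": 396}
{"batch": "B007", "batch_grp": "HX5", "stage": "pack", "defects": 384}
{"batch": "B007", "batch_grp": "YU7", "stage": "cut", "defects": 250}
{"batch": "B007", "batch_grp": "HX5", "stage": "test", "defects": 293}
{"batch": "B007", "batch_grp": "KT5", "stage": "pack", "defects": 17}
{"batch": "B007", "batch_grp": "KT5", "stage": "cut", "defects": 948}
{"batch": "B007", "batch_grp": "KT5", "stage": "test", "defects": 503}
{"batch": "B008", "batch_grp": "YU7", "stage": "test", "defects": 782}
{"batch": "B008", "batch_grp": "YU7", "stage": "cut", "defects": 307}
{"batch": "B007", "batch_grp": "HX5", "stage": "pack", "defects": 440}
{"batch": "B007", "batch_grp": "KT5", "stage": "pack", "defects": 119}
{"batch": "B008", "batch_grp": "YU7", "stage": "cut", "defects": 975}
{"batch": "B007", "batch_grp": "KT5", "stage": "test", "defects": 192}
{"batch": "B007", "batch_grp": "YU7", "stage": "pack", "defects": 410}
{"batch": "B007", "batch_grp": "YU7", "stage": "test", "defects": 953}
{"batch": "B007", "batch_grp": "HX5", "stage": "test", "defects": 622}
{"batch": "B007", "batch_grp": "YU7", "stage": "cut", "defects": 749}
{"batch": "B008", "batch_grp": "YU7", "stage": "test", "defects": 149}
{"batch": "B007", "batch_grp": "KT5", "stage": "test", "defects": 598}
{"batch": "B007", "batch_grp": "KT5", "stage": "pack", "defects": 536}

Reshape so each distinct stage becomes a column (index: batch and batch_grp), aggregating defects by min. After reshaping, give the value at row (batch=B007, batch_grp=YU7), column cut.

Rows with batch=B007, batch_grp=YU7 and stage=cut: defects values are 940, 250, 749.
min(940, 250, 749) = 250.

250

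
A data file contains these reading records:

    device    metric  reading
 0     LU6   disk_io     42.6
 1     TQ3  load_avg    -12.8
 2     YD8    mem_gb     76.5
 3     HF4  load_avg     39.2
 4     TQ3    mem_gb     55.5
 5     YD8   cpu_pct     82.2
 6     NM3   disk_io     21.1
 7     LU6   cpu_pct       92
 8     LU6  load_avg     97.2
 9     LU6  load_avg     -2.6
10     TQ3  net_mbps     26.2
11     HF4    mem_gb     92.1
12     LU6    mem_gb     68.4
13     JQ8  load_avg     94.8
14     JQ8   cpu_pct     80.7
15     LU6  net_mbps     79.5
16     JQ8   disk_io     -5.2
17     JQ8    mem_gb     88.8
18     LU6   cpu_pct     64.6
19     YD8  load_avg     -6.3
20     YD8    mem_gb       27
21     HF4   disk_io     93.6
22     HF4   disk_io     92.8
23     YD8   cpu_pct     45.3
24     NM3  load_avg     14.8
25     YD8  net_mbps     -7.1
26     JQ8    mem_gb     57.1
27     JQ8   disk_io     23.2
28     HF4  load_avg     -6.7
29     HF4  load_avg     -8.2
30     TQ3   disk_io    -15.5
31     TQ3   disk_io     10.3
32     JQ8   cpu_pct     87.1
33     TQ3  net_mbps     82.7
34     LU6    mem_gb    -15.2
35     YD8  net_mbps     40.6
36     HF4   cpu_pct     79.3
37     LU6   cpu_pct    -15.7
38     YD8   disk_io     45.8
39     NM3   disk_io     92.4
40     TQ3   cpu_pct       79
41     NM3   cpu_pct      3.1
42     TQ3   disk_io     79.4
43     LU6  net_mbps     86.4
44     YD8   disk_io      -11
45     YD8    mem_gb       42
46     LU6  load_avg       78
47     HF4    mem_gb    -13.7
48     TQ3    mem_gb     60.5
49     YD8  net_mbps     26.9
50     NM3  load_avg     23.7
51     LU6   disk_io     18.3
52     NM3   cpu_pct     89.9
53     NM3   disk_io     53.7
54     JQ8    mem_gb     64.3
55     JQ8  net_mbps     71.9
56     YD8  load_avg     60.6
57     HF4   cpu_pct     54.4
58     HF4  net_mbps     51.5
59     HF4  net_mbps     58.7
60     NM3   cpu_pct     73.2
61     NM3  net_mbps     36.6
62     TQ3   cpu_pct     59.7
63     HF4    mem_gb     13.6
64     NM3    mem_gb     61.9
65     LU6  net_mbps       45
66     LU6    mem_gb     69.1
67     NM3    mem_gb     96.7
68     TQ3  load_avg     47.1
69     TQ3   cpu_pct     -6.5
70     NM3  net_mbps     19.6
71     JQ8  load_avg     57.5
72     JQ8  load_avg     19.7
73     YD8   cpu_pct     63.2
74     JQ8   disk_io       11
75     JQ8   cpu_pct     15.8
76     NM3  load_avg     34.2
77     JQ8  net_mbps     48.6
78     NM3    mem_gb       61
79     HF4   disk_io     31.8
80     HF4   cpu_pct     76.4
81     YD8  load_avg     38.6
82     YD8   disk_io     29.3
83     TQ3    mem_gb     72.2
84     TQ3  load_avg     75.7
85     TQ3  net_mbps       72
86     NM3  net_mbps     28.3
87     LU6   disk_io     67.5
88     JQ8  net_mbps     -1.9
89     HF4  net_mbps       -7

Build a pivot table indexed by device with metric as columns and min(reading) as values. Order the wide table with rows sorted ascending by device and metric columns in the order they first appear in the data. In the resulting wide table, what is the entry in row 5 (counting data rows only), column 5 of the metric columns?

26.2

With rows sorted ascending by device, row 5 is device=TQ3. metric columns in first-appearance order: disk_io, load_avg, mem_gb, cpu_pct, net_mbps; column 5 is net_mbps.
Long rows with device=TQ3, metric=net_mbps: min(26.2, 82.7, 72) = 26.2.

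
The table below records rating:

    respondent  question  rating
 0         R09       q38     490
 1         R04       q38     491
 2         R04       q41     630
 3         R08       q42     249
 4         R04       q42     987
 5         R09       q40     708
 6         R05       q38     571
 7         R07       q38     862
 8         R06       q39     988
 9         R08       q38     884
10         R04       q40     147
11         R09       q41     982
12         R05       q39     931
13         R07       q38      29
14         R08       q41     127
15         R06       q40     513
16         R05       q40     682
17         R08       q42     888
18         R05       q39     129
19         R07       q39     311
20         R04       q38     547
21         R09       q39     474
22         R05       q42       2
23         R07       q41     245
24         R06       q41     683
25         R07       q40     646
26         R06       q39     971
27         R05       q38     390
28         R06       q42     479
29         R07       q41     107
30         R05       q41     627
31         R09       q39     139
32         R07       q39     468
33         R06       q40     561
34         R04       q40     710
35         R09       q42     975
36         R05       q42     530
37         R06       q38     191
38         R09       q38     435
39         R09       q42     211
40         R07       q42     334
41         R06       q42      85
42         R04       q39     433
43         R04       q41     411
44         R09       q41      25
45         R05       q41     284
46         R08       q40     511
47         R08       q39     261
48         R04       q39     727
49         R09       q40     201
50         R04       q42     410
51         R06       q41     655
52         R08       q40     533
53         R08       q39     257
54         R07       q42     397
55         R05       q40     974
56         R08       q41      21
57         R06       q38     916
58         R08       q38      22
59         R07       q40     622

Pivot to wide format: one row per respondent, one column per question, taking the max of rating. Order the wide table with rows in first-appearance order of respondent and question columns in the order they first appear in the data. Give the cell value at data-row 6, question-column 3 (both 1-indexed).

With rows in first-appearance order of respondent, row 6 is respondent=R06. question columns in first-appearance order: q38, q41, q42, q40, q39; column 3 is q42.
Long rows with respondent=R06, question=q42: max(479, 85) = 479.

479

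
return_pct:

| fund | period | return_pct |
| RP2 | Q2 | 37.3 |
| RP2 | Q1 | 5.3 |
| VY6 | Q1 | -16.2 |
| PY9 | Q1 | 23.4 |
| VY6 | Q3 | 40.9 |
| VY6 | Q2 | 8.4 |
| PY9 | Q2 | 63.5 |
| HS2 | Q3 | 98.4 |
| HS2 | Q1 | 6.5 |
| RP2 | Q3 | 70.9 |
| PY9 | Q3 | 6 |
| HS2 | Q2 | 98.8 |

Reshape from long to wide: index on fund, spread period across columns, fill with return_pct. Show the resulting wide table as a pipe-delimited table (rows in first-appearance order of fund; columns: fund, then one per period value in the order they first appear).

Columns: fund plus the 3 distinct period values (Q2, Q1, Q3).
For example, row RP2 column Q2 takes return_pct=37.3 from the long row (RP2, Q2).

| fund | Q2 | Q1 | Q3 |
| RP2 | 37.3 | 5.3 | 70.9 |
| VY6 | 8.4 | -16.2 | 40.9 |
| PY9 | 63.5 | 23.4 | 6 |
| HS2 | 98.8 | 6.5 | 98.4 |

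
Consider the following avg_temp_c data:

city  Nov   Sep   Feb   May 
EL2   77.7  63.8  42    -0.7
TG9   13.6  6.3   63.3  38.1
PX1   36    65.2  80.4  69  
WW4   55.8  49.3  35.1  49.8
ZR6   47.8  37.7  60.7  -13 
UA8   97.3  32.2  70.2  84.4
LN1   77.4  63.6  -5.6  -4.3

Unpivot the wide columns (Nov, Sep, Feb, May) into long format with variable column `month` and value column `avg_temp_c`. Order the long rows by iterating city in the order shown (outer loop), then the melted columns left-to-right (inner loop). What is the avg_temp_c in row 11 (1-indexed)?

28 rows total (7 × 4). Row 11: index ⌊(11-1)/4⌋ = 2 into city → PX1; (11-1) mod 4 = 2 into the melted columns → Feb.
So row 11 is (PX1, Feb, 80.4); avg_temp_c = 80.4.

80.4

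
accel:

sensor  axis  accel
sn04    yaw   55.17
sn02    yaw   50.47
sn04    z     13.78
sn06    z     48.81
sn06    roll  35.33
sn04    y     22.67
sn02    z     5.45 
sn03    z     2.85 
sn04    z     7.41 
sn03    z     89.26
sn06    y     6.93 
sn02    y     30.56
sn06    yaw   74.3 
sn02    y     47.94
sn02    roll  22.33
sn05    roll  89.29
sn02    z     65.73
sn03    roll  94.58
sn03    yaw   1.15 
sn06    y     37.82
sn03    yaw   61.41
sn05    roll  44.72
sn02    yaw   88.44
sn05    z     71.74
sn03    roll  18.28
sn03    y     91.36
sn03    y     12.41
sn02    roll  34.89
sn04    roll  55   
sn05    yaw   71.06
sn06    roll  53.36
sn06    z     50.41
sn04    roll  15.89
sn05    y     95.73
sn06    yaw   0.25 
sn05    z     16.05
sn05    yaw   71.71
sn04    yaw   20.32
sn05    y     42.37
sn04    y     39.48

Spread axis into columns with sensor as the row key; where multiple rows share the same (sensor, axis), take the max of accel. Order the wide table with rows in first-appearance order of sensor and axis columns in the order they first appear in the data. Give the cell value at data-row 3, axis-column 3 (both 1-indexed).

53.36

With rows in first-appearance order of sensor, row 3 is sensor=sn06. axis columns in first-appearance order: yaw, z, roll, y; column 3 is roll.
Long rows with sensor=sn06, axis=roll: max(35.33, 53.36) = 53.36.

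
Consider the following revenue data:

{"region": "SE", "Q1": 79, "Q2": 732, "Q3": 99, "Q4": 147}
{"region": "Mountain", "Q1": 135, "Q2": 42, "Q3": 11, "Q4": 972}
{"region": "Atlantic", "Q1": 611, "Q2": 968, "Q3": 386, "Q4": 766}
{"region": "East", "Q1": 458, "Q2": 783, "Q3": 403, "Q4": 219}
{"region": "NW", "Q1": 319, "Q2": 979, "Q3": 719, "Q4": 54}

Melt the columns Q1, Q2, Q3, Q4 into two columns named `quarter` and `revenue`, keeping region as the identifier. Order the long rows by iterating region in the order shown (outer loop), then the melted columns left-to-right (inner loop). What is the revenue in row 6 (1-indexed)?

20 rows total (5 × 4). Row 6: index ⌊(6-1)/4⌋ = 1 into region → Mountain; (6-1) mod 4 = 1 into the melted columns → Q2.
So row 6 is (Mountain, Q2, 42); revenue = 42.

42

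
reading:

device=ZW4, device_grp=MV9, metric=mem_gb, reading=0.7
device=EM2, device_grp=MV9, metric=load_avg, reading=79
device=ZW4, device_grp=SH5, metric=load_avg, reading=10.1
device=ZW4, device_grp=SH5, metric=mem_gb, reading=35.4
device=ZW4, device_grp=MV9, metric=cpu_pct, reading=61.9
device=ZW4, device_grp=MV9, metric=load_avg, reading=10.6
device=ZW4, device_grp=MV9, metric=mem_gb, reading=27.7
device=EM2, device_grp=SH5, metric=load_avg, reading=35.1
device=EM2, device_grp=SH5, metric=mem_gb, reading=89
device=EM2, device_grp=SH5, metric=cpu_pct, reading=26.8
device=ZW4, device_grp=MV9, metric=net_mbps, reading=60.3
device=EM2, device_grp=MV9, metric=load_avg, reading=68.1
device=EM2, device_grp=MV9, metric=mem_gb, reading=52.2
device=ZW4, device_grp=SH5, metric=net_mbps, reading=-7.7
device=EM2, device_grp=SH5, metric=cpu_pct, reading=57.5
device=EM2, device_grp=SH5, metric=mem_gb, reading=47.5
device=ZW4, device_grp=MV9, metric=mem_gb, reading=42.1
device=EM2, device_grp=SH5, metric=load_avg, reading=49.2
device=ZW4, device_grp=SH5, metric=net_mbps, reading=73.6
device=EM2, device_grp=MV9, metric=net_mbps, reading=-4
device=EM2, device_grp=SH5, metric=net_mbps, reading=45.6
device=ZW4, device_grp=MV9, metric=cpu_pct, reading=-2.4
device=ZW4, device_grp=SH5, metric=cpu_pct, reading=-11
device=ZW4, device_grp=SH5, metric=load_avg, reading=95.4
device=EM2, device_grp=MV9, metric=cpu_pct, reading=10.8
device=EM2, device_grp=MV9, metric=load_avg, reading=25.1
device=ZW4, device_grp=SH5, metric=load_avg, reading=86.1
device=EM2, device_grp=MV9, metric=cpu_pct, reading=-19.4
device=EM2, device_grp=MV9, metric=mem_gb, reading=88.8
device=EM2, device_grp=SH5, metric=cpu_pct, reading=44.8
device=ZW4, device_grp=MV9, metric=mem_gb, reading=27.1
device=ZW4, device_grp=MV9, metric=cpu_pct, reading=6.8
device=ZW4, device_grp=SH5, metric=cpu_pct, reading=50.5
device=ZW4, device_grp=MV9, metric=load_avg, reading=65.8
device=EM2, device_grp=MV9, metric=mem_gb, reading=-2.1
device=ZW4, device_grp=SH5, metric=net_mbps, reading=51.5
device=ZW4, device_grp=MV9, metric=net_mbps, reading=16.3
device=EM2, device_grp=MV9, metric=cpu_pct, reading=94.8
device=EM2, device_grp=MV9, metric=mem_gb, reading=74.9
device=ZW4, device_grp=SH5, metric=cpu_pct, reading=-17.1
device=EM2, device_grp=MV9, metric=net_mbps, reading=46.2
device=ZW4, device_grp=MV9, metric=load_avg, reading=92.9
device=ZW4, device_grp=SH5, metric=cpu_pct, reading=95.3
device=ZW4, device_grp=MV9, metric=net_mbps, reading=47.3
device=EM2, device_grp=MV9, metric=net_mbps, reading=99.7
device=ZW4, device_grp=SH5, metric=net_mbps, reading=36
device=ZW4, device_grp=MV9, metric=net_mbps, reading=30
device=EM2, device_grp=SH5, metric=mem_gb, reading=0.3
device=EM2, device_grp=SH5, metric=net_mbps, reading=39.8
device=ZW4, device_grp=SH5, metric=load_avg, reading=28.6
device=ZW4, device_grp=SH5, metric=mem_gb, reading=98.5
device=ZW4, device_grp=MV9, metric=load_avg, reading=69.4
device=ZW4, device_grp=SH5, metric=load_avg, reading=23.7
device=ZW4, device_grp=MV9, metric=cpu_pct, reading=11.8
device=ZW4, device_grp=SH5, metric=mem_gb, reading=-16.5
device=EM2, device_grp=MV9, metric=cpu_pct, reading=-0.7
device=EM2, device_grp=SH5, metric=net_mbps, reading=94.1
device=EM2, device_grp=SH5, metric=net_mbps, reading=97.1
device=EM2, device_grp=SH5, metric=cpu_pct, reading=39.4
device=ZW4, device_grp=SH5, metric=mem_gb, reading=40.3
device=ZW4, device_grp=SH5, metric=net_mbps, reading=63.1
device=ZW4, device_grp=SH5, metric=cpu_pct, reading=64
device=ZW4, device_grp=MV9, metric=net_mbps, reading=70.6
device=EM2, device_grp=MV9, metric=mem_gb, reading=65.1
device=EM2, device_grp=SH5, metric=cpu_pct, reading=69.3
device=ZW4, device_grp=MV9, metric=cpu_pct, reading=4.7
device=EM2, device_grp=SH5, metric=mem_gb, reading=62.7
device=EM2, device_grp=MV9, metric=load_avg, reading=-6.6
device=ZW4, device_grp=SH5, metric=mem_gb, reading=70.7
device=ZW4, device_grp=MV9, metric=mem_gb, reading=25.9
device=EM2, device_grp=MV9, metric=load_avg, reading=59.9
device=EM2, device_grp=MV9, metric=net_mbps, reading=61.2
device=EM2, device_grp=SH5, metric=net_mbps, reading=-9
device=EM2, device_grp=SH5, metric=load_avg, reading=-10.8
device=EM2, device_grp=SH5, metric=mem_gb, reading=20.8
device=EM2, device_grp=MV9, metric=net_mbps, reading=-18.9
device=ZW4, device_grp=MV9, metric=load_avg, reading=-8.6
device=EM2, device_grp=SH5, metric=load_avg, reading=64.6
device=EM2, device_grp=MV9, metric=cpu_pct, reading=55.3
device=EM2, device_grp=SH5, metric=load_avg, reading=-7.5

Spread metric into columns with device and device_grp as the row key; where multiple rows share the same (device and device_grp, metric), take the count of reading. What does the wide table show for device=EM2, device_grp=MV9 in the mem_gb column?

5

Rows with device=EM2, device_grp=MV9 and metric=mem_gb: reading values are 52.2, 88.8, -2.1, 74.9, 65.1.
5 rows match — count = 5.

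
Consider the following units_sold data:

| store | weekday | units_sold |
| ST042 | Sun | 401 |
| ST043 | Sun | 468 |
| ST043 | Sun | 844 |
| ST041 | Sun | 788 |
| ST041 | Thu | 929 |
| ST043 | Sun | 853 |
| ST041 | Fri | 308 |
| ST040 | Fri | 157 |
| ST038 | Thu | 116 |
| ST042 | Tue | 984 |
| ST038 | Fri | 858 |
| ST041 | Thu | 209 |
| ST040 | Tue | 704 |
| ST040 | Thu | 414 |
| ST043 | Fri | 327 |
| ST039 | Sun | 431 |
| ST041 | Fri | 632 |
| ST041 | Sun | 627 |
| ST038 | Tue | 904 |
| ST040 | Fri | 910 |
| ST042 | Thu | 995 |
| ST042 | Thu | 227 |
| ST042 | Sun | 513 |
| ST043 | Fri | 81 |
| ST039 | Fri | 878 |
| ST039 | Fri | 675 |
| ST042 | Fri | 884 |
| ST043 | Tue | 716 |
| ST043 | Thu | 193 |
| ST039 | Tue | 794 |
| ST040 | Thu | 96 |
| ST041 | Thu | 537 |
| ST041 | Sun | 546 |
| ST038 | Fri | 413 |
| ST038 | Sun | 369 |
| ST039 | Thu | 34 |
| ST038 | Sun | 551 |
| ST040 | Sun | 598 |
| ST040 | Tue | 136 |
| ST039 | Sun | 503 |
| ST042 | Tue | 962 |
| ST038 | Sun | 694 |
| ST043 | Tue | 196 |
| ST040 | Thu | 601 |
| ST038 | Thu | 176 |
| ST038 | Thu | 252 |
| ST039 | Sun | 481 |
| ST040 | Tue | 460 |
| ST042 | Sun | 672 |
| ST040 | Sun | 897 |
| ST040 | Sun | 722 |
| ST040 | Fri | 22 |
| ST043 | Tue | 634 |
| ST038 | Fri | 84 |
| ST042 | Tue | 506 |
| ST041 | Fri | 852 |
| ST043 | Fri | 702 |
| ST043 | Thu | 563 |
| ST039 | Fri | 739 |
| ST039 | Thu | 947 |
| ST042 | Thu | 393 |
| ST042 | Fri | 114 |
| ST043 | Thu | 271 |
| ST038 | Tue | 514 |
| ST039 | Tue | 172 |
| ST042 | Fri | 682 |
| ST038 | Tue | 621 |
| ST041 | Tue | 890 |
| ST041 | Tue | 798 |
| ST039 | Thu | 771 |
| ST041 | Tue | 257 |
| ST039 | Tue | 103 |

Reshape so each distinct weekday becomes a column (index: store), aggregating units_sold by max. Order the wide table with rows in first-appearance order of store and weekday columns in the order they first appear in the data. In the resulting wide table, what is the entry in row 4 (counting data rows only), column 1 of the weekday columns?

897

With rows in first-appearance order of store, row 4 is store=ST040. weekday columns in first-appearance order: Sun, Thu, Fri, Tue; column 1 is Sun.
Long rows with store=ST040, weekday=Sun: max(598, 897, 722) = 897.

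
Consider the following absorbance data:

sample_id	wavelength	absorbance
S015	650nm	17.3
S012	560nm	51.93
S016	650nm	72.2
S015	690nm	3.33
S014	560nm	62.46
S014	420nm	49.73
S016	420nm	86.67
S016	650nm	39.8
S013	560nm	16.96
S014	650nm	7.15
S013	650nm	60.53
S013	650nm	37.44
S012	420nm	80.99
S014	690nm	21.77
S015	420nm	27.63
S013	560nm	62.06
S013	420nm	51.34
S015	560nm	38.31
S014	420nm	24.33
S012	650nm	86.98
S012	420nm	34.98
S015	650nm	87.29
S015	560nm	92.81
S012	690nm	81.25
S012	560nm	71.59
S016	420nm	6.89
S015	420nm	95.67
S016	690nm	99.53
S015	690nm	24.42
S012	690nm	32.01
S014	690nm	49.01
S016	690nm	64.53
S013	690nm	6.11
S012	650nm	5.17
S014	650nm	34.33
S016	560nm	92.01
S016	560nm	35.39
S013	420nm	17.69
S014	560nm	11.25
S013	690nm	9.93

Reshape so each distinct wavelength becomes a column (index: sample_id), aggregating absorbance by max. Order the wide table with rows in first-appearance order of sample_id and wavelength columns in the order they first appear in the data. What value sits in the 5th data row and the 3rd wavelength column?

With rows in first-appearance order of sample_id, row 5 is sample_id=S013. wavelength columns in first-appearance order: 650nm, 560nm, 690nm, 420nm; column 3 is 690nm.
Long rows with sample_id=S013, wavelength=690nm: max(6.11, 9.93) = 9.93.

9.93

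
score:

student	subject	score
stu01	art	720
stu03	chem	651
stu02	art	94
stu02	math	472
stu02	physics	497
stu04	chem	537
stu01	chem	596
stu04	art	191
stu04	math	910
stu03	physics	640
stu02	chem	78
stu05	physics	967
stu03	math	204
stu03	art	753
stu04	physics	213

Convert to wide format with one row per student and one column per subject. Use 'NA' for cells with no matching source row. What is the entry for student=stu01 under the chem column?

The long row with student=stu01, subject=chem has score=596.

596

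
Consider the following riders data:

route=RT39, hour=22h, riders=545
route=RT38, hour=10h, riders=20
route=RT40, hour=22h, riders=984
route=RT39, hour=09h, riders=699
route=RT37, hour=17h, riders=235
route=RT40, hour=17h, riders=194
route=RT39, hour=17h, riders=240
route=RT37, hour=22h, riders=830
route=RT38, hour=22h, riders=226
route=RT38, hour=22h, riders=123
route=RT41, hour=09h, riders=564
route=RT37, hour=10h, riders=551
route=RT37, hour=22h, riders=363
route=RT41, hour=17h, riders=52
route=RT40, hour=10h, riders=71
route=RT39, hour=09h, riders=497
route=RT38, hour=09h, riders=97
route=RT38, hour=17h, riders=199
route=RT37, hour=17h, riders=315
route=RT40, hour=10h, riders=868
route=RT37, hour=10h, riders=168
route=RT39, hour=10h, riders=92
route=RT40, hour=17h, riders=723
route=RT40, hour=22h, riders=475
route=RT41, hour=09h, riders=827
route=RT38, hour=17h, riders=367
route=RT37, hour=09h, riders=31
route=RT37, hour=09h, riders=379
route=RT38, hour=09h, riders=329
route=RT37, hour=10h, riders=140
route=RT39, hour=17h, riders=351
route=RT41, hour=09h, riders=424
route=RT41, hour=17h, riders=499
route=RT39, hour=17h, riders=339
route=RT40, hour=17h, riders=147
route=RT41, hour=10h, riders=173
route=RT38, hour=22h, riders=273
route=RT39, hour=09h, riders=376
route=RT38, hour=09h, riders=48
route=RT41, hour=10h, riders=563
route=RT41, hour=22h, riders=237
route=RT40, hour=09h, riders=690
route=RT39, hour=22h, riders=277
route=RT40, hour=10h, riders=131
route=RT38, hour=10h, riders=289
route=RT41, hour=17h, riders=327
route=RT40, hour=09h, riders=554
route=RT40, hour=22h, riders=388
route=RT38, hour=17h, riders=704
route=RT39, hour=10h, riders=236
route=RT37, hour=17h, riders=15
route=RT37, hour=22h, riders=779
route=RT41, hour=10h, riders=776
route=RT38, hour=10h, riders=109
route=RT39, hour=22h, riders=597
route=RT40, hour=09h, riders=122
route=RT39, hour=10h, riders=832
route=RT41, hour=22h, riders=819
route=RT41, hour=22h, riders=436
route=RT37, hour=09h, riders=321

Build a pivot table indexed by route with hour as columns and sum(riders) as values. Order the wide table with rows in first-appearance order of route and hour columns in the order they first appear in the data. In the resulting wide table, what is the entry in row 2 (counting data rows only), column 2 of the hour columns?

With rows in first-appearance order of route, row 2 is route=RT38. hour columns in first-appearance order: 22h, 10h, 09h, 17h; column 2 is 10h.
Long rows with route=RT38, hour=10h: 20 + 289 + 109 = 418.

418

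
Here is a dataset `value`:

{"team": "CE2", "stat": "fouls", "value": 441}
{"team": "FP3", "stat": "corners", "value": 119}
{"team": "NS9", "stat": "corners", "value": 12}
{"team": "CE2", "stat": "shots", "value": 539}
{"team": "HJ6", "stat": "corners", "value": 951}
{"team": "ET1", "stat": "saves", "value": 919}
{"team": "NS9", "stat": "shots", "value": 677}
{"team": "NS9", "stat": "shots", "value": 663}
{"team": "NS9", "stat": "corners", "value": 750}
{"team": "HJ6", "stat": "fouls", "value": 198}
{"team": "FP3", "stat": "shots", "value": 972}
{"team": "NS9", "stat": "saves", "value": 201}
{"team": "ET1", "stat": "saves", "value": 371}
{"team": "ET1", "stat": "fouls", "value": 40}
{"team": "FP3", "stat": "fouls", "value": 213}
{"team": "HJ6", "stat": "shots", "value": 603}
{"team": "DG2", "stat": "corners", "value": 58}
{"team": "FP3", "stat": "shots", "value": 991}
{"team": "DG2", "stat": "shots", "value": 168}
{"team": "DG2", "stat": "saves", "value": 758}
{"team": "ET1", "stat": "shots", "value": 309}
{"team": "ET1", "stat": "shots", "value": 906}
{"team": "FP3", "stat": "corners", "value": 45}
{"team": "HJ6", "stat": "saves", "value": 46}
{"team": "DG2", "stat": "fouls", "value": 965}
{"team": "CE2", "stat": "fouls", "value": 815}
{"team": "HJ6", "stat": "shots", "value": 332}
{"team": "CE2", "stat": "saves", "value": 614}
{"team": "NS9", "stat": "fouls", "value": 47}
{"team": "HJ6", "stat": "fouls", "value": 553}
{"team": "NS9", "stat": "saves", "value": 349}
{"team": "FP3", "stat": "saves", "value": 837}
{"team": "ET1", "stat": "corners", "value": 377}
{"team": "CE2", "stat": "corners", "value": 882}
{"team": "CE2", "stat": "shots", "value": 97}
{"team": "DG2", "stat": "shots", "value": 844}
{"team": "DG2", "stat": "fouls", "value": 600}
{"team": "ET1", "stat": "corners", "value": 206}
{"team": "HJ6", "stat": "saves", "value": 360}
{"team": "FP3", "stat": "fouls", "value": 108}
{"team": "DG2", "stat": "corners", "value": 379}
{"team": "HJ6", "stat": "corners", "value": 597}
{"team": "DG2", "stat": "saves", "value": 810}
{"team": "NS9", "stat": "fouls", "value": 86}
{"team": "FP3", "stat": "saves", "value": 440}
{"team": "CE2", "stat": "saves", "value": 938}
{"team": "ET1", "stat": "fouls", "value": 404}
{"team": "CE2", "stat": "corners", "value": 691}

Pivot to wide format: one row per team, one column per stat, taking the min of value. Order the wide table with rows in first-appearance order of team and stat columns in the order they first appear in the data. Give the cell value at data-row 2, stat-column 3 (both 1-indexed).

972

With rows in first-appearance order of team, row 2 is team=FP3. stat columns in first-appearance order: fouls, corners, shots, saves; column 3 is shots.
Long rows with team=FP3, stat=shots: min(972, 991) = 972.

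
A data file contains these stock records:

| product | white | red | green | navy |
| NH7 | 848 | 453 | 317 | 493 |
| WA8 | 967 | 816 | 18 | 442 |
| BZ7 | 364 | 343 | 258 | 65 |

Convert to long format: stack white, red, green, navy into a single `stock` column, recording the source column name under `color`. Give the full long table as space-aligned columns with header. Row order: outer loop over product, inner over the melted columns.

product  color  stock
NH7      white  848  
NH7      red    453  
NH7      green  317  
NH7      navy   493  
WA8      white  967  
WA8      red    816  
WA8      green  18   
WA8      navy   442  
BZ7      white  364  
BZ7      red    343  
BZ7      green  258  
BZ7      navy   65   

Each (product, column) pair becomes one row: 3 × 4 = 12 rows.
For example, (NH7, white) → stock=848.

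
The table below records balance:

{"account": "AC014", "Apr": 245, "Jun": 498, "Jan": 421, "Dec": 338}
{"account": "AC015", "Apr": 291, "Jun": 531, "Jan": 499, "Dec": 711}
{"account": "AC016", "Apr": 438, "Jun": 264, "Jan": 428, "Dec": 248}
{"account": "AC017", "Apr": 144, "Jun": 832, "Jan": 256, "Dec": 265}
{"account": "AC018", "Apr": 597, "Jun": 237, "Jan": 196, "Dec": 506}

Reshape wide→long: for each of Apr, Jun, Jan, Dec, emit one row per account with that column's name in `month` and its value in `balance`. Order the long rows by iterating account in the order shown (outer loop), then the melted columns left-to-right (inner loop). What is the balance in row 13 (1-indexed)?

20 rows total (5 × 4). Row 13: index ⌊(13-1)/4⌋ = 3 into account → AC017; (13-1) mod 4 = 0 into the melted columns → Apr.
So row 13 is (AC017, Apr, 144); balance = 144.

144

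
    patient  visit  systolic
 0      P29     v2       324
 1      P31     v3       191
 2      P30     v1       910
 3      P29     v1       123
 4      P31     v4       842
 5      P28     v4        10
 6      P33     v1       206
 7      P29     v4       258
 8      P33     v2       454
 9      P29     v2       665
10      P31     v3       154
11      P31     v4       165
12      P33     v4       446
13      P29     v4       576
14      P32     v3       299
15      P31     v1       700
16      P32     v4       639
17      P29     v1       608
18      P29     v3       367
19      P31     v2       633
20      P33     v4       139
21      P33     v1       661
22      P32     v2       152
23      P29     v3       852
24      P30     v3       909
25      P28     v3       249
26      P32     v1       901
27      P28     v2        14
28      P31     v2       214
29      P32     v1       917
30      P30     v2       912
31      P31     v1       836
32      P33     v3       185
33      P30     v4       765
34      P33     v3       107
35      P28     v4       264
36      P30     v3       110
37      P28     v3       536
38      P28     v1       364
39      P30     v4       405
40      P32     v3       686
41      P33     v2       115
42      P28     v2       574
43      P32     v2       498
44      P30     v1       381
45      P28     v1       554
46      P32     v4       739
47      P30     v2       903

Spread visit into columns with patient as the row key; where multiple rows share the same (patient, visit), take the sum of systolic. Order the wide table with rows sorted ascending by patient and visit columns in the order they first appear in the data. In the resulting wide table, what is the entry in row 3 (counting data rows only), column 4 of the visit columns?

1170

With rows sorted ascending by patient, row 3 is patient=P30. visit columns in first-appearance order: v2, v3, v1, v4; column 4 is v4.
Long rows with patient=P30, visit=v4: 765 + 405 = 1170.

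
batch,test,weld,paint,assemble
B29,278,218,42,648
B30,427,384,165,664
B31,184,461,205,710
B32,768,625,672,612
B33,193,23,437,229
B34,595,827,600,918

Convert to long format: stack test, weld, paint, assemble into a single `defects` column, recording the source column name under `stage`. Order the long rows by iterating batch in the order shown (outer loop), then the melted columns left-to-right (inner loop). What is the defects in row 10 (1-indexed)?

24 rows total (6 × 4). Row 10: index ⌊(10-1)/4⌋ = 2 into batch → B31; (10-1) mod 4 = 1 into the melted columns → weld.
So row 10 is (B31, weld, 461); defects = 461.

461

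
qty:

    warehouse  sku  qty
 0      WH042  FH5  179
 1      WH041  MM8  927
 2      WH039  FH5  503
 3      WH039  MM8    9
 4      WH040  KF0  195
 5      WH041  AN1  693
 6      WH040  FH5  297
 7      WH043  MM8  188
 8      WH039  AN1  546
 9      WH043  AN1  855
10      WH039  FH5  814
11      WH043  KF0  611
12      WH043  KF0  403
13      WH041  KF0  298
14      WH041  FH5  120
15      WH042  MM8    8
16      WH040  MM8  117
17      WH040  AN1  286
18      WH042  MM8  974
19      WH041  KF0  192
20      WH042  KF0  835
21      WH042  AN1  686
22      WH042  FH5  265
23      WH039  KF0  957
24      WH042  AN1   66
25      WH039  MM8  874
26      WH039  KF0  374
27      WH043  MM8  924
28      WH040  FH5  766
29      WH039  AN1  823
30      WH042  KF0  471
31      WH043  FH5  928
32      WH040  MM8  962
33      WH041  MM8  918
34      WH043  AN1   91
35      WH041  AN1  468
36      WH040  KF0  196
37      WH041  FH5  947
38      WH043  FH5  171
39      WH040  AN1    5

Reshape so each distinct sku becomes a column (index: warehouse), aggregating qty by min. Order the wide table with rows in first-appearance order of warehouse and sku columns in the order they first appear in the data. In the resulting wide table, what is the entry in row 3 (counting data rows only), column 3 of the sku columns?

With rows in first-appearance order of warehouse, row 3 is warehouse=WH039. sku columns in first-appearance order: FH5, MM8, KF0, AN1; column 3 is KF0.
Long rows with warehouse=WH039, sku=KF0: min(957, 374) = 374.

374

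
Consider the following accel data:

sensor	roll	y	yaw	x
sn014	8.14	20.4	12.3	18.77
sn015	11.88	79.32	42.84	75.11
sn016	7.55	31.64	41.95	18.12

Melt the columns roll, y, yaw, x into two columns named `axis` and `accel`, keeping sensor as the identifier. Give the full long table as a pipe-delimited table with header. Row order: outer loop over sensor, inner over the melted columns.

Each (sensor, column) pair becomes one row: 3 × 4 = 12 rows.
For example, (sn014, roll) → accel=8.14.

| sensor | axis | accel |
| sn014 | roll | 8.14 |
| sn014 | y | 20.4 |
| sn014 | yaw | 12.3 |
| sn014 | x | 18.77 |
| sn015 | roll | 11.88 |
| sn015 | y | 79.32 |
| sn015 | yaw | 42.84 |
| sn015 | x | 75.11 |
| sn016 | roll | 7.55 |
| sn016 | y | 31.64 |
| sn016 | yaw | 41.95 |
| sn016 | x | 18.12 |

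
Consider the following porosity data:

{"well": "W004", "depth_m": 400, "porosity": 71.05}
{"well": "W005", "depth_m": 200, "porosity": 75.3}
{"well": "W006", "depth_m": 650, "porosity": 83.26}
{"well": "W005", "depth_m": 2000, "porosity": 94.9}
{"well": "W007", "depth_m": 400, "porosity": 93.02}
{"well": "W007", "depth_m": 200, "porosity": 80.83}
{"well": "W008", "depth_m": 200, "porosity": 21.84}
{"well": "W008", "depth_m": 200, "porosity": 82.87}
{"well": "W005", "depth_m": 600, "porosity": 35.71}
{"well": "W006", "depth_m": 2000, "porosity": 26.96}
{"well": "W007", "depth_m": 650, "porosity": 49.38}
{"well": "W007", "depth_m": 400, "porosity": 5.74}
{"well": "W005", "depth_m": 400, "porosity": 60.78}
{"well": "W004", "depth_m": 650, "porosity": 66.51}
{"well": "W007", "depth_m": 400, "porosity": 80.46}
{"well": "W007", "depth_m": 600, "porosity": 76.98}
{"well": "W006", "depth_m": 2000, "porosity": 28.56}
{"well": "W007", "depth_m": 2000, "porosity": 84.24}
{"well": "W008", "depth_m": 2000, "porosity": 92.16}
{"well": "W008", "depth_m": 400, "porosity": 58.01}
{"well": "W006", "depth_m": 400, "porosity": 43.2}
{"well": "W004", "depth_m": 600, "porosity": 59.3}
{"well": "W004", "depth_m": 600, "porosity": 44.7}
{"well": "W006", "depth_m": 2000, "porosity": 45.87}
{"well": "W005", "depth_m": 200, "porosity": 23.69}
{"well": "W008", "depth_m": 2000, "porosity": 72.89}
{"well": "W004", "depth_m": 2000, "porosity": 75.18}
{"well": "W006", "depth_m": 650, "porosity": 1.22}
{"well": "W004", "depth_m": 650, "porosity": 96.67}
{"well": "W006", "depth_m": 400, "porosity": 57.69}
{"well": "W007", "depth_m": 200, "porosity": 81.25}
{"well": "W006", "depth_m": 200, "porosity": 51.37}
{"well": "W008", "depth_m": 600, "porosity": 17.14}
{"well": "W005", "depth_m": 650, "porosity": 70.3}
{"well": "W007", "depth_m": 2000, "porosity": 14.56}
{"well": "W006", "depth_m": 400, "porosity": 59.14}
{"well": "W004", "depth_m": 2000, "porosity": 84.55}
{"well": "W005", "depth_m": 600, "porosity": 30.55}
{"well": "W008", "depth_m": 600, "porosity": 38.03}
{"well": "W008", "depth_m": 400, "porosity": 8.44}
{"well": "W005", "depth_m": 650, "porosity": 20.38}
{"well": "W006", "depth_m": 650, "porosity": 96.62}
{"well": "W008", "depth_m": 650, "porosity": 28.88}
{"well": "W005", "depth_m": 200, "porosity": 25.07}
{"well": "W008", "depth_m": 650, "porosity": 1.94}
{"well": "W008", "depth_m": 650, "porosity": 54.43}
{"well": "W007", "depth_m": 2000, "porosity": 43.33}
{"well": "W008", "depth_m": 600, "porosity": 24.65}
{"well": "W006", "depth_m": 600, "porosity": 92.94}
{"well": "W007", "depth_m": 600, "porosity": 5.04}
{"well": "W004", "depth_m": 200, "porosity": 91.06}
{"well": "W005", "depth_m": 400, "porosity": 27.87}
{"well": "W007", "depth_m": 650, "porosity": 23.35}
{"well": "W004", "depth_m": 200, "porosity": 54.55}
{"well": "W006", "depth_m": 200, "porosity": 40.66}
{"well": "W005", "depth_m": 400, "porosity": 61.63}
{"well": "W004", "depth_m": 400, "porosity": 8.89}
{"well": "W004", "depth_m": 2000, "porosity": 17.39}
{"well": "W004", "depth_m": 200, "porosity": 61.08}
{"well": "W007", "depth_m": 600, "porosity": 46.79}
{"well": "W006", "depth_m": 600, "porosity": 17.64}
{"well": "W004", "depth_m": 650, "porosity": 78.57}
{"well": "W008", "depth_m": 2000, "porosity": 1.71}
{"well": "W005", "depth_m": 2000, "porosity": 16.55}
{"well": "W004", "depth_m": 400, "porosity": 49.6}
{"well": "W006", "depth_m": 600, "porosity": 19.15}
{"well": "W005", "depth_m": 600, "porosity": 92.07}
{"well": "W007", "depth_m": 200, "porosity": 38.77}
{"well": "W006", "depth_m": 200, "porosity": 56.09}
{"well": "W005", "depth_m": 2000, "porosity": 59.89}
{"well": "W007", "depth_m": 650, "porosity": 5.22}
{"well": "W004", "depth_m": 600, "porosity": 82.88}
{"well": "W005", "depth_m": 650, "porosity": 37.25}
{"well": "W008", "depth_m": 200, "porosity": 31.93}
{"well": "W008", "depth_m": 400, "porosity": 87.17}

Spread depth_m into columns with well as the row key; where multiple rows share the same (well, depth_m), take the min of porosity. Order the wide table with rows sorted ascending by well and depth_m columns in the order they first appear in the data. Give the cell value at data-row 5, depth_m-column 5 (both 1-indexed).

With rows sorted ascending by well, row 5 is well=W008. depth_m columns in first-appearance order: 400, 200, 650, 2000, 600; column 5 is 600.
Long rows with well=W008, depth_m=600: min(17.14, 38.03, 24.65) = 17.14.

17.14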